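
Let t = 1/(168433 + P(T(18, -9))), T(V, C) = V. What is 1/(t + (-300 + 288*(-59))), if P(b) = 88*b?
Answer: -170017/2939933963 ≈ -5.7830e-5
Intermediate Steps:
t = 1/170017 (t = 1/(168433 + 88*18) = 1/(168433 + 1584) = 1/170017 ≈ 5.8818e-6)
1/(t + (-300 + 288*(-59))) = 1/(1/170017 + (-300 + 288*(-59))) = 1/(1/170017 + (-300 - 16992)) = 1/(1/170017 - 17292) = 1/(-2939933963/170017) = -170017/2939933963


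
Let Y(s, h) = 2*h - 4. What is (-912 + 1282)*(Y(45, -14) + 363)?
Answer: 122470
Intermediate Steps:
Y(s, h) = -4 + 2*h
(-912 + 1282)*(Y(45, -14) + 363) = (-912 + 1282)*((-4 + 2*(-14)) + 363) = 370*((-4 - 28) + 363) = 370*(-32 + 363) = 370*331 = 122470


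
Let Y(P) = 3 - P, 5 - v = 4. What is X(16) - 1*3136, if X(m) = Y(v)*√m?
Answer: -3128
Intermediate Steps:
v = 1 (v = 5 - 1*4 = 5 - 4 = 1)
X(m) = 2*√m (X(m) = (3 - 1*1)*√m = (3 - 1)*√m = 2*√m)
X(16) - 1*3136 = 2*√16 - 1*3136 = 2*4 - 3136 = 8 - 3136 = -3128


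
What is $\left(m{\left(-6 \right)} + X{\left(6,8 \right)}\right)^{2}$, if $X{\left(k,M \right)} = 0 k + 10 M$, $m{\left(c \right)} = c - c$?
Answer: $6400$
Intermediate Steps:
$m{\left(c \right)} = 0$
$X{\left(k,M \right)} = 10 M$ ($X{\left(k,M \right)} = 0 + 10 M = 10 M$)
$\left(m{\left(-6 \right)} + X{\left(6,8 \right)}\right)^{2} = \left(0 + 10 \cdot 8\right)^{2} = \left(0 + 80\right)^{2} = 80^{2} = 6400$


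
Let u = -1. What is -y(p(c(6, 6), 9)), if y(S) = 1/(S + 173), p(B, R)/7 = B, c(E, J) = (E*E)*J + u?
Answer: -1/1678 ≈ -0.00059595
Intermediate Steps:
c(E, J) = -1 + J*E² (c(E, J) = (E*E)*J - 1 = E²*J - 1 = J*E² - 1 = -1 + J*E²)
p(B, R) = 7*B
y(S) = 1/(173 + S)
-y(p(c(6, 6), 9)) = -1/(173 + 7*(-1 + 6*6²)) = -1/(173 + 7*(-1 + 6*36)) = -1/(173 + 7*(-1 + 216)) = -1/(173 + 7*215) = -1/(173 + 1505) = -1/1678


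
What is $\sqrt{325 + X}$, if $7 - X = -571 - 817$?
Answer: $2 \sqrt{430} \approx 41.473$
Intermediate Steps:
$X = 1395$ ($X = 7 - \left(-571 - 817\right) = 7 - -1388 = 7 + 1388 = 1395$)
$\sqrt{325 + X} = \sqrt{325 + 1395} = \sqrt{1720} = 2 \sqrt{430}$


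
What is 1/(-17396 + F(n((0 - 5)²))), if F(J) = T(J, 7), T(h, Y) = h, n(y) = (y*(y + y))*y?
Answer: 1/13854 ≈ 7.2181e-5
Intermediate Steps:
n(y) = 2*y³ (n(y) = (y*(2*y))*y = (2*y²)*y = 2*y³)
F(J) = J
1/(-17396 + F(n((0 - 5)²))) = 1/(-17396 + 2*((0 - 5)²)³) = 1/(-17396 + 2*((-5)²)³) = 1/(-17396 + 2*25³) = 1/(-17396 + 2*15625) = 1/(-17396 + 31250) = 1/13854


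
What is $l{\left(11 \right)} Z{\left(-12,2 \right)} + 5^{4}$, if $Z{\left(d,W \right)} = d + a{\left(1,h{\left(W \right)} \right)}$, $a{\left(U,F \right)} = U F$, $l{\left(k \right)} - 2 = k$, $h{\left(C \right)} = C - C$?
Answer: $469$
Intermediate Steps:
$h{\left(C \right)} = 0$
$l{\left(k \right)} = 2 + k$
$a{\left(U,F \right)} = F U$
$Z{\left(d,W \right)} = d$ ($Z{\left(d,W \right)} = d + 0 \cdot 1 = d + 0 = d$)
$l{\left(11 \right)} Z{\left(-12,2 \right)} + 5^{4} = \left(2 + 11\right) \left(-12\right) + 5^{4} = 13 \left(-12\right) + 625 = -156 + 625 = 469$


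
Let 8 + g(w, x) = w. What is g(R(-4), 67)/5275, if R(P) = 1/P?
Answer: -33/21100 ≈ -0.0015640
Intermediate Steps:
g(w, x) = -8 + w
g(R(-4), 67)/5275 = (-8 + 1/(-4))/5275 = (-8 - ¼)*(1/5275) = -33/4*1/5275 = -33/21100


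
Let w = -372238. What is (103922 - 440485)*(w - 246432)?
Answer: 208221431210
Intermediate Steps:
(103922 - 440485)*(w - 246432) = (103922 - 440485)*(-372238 - 246432) = -336563*(-618670) = 208221431210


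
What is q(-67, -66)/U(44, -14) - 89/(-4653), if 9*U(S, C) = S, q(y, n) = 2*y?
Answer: -254891/9306 ≈ -27.390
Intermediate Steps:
U(S, C) = S/9
q(-67, -66)/U(44, -14) - 89/(-4653) = (2*(-67))/(((⅑)*44)) - 89/(-4653) = -134/44/9 - 89*(-1/4653) = -134*9/44 + 89/4653 = -603/22 + 89/4653 = -254891/9306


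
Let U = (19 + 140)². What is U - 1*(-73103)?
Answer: 98384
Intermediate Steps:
U = 25281 (U = 159² = 25281)
U - 1*(-73103) = 25281 - 1*(-73103) = 25281 + 73103 = 98384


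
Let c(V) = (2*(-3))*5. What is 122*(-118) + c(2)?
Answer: -14426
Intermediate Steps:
c(V) = -30 (c(V) = -6*5 = -30)
122*(-118) + c(2) = 122*(-118) - 30 = -14396 - 30 = -14426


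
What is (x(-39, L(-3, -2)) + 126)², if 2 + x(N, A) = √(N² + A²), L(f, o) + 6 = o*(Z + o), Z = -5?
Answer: (124 + √1585)² ≈ 26834.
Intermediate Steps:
L(f, o) = -6 + o*(-5 + o)
x(N, A) = -2 + √(A² + N²) (x(N, A) = -2 + √(N² + A²) = -2 + √(A² + N²))
(x(-39, L(-3, -2)) + 126)² = ((-2 + √((-6 + (-2)² - 5*(-2))² + (-39)²)) + 126)² = ((-2 + √((-6 + 4 + 10)² + 1521)) + 126)² = ((-2 + √(8² + 1521)) + 126)² = ((-2 + √(64 + 1521)) + 126)² = ((-2 + √1585) + 126)² = (124 + √1585)²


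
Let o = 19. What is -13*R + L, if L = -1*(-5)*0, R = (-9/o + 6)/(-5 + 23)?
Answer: -455/114 ≈ -3.9912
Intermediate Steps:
R = 35/114 (R = (-9/19 + 6)/(-5 + 23) = (-9*1/19 + 6)/18 = (-9/19 + 6)*(1/18) = (105/19)*(1/18) = 35/114 ≈ 0.30702)
L = 0 (L = 5*0 = 0)
-13*R + L = -13*35/114 + 0 = -455/114 + 0 = -455/114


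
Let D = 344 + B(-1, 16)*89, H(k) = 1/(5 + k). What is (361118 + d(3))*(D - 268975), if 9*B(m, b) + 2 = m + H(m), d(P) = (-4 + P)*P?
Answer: -3492594139925/36 ≈ -9.7016e+10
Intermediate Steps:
d(P) = P*(-4 + P)
B(m, b) = -2/9 + m/9 + 1/(9*(5 + m)) (B(m, b) = -2/9 + (m + 1/(5 + m))/9 = -2/9 + (m/9 + 1/(9*(5 + m))) = -2/9 + m/9 + 1/(9*(5 + m)))
D = 11405/36 (D = 344 + ((1 + (-2 - 1)*(5 - 1))/(9*(5 - 1)))*89 = 344 + ((⅑)*(1 - 3*4)/4)*89 = 344 + ((⅑)*(¼)*(1 - 12))*89 = 344 + ((⅑)*(¼)*(-11))*89 = 344 - 11/36*89 = 344 - 979/36 = 11405/36 ≈ 316.81)
(361118 + d(3))*(D - 268975) = (361118 + 3*(-4 + 3))*(11405/36 - 268975) = (361118 + 3*(-1))*(-9671695/36) = (361118 - 3)*(-9671695/36) = 361115*(-9671695/36) = -3492594139925/36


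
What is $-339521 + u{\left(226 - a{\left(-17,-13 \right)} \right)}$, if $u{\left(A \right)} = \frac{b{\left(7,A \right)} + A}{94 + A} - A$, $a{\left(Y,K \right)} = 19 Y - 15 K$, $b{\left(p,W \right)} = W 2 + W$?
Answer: $- \frac{19032823}{56} \approx -3.3987 \cdot 10^{5}$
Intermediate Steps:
$b{\left(p,W \right)} = 3 W$ ($b{\left(p,W \right)} = 2 W + W = 3 W$)
$a{\left(Y,K \right)} = - 15 K + 19 Y$
$u{\left(A \right)} = - A + \frac{4 A}{94 + A}$ ($u{\left(A \right)} = \frac{3 A + A}{94 + A} - A = \frac{4 A}{94 + A} - A = - A + \frac{4 A}{94 + A}$)
$-339521 + u{\left(226 - a{\left(-17,-13 \right)} \right)} = -339521 + \frac{\left(226 - \left(\left(-15\right) \left(-13\right) + 19 \left(-17\right)\right)\right) \left(-90 - \left(226 - \left(\left(-15\right) \left(-13\right) + 19 \left(-17\right)\right)\right)\right)}{94 - \left(-226 - 323 + 195\right)} = -339521 + \frac{\left(226 - \left(195 - 323\right)\right) \left(-90 - \left(226 - \left(195 - 323\right)\right)\right)}{94 + \left(226 - \left(195 - 323\right)\right)} = -339521 + \frac{\left(226 - -128\right) \left(-90 - \left(226 - -128\right)\right)}{94 + \left(226 - -128\right)} = -339521 + \frac{\left(226 + 128\right) \left(-90 - \left(226 + 128\right)\right)}{94 + \left(226 + 128\right)} = -339521 + \frac{354 \left(-90 - 354\right)}{94 + 354} = -339521 + \frac{354 \left(-90 - 354\right)}{448} = -339521 + 354 \cdot \frac{1}{448} \left(-444\right) = -339521 - \frac{19647}{56} = - \frac{19032823}{56}$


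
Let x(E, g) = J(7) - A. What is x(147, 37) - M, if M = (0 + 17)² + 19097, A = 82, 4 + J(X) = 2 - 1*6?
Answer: -19476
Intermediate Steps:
J(X) = -8 (J(X) = -4 + (2 - 1*6) = -4 + (2 - 6) = -4 - 4 = -8)
M = 19386 (M = 17² + 19097 = 289 + 19097 = 19386)
x(E, g) = -90 (x(E, g) = -8 - 1*82 = -8 - 82 = -90)
x(147, 37) - M = -90 - 1*19386 = -90 - 19386 = -19476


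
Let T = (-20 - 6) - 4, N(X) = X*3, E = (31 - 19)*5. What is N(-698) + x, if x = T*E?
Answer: -3894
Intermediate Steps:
E = 60 (E = 12*5 = 60)
N(X) = 3*X
T = -30 (T = -26 - 4 = -30)
x = -1800 (x = -30*60 = -1800)
N(-698) + x = 3*(-698) - 1800 = -2094 - 1800 = -3894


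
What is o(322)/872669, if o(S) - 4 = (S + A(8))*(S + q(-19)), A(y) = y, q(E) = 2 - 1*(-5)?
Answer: 108574/872669 ≈ 0.12442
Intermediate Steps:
q(E) = 7 (q(E) = 2 + 5 = 7)
o(S) = 4 + (7 + S)*(8 + S) (o(S) = 4 + (S + 8)*(S + 7) = 4 + (8 + S)*(7 + S) = 4 + (7 + S)*(8 + S))
o(322)/872669 = (60 + 322**2 + 15*322)/872669 = (60 + 103684 + 4830)*(1/872669) = 108574*(1/872669) = 108574/872669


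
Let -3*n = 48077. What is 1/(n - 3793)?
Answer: -3/59456 ≈ -5.0457e-5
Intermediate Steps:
n = -48077/3 (n = -1/3*48077 = -48077/3 ≈ -16026.)
1/(n - 3793) = 1/(-48077/3 - 3793) = 1/(-59456/3) = -3/59456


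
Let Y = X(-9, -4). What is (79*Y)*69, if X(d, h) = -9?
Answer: -49059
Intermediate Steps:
Y = -9
(79*Y)*69 = (79*(-9))*69 = -711*69 = -49059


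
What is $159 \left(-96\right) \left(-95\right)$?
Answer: $1450080$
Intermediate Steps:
$159 \left(-96\right) \left(-95\right) = \left(-15264\right) \left(-95\right) = 1450080$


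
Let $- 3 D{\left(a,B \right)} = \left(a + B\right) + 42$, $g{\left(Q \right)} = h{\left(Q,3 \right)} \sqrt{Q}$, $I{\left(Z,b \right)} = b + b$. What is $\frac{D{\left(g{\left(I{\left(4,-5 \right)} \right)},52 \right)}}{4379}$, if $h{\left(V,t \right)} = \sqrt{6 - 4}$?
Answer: $- \frac{94}{13137} - \frac{2 i \sqrt{5}}{13137} \approx -0.0071554 - 0.00034042 i$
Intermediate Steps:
$h{\left(V,t \right)} = \sqrt{2}$
$I{\left(Z,b \right)} = 2 b$
$g{\left(Q \right)} = \sqrt{2} \sqrt{Q}$
$D{\left(a,B \right)} = -14 - \frac{B}{3} - \frac{a}{3}$ ($D{\left(a,B \right)} = - \frac{\left(a + B\right) + 42}{3} = - \frac{\left(B + a\right) + 42}{3} = - \frac{42 + B + a}{3} = -14 - \frac{B}{3} - \frac{a}{3}$)
$\frac{D{\left(g{\left(I{\left(4,-5 \right)} \right)},52 \right)}}{4379} = \frac{-14 - \frac{52}{3} - \frac{\sqrt{2} \sqrt{2 \left(-5\right)}}{3}}{4379} = \left(-14 - \frac{52}{3} - \frac{\sqrt{2} \sqrt{-10}}{3}\right) \frac{1}{4379} = \left(-14 - \frac{52}{3} - \frac{\sqrt{2} i \sqrt{10}}{3}\right) \frac{1}{4379} = \left(-14 - \frac{52}{3} - \frac{2 i \sqrt{5}}{3}\right) \frac{1}{4379} = \left(- \frac{94}{3} - \frac{2 i \sqrt{5}}{3}\right) \frac{1}{4379} = - \frac{94}{13137} - \frac{2 i \sqrt{5}}{13137}$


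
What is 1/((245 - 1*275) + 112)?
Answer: 1/82 ≈ 0.012195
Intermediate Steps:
1/((245 - 1*275) + 112) = 1/((245 - 275) + 112) = 1/(-30 + 112) = 1/82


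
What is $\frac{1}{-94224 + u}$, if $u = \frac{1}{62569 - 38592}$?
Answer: $- \frac{23977}{2259208847} \approx -1.0613 \cdot 10^{-5}$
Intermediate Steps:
$u = \frac{1}{23977} \approx 4.1707 \cdot 10^{-5}$
$\frac{1}{-94224 + u} = \frac{1}{-94224 + \frac{1}{23977}} = \frac{1}{- \frac{2259208847}{23977}} = - \frac{23977}{2259208847}$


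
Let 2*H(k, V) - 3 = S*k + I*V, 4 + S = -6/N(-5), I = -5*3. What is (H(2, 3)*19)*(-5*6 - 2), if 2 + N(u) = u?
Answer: 102752/7 ≈ 14679.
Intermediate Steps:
I = -15
N(u) = -2 + u
S = -22/7 (S = -4 - 6/(-2 - 5) = -4 - 6/(-7) = -4 - 6*(-1/7) = -4 + 6/7 = -22/7 ≈ -3.1429)
H(k, V) = 3/2 - 15*V/2 - 11*k/7 (H(k, V) = 3/2 + (-22*k/7 - 15*V)/2 = 3/2 + (-15*V - 22*k/7)/2 = 3/2 + (-15*V/2 - 11*k/7) = 3/2 - 15*V/2 - 11*k/7)
(H(2, 3)*19)*(-5*6 - 2) = ((3/2 - 15/2*3 - 11/7*2)*19)*(-5*6 - 2) = ((3/2 - 45/2 - 22/7)*19)*(-30 - 2) = -169/7*19*(-32) = -3211/7*(-32) = 102752/7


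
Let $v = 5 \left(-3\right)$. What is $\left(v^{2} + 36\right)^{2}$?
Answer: $68121$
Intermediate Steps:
$v = -15$
$\left(v^{2} + 36\right)^{2} = \left(\left(-15\right)^{2} + 36\right)^{2} = \left(225 + 36\right)^{2} = 261^{2} = 68121$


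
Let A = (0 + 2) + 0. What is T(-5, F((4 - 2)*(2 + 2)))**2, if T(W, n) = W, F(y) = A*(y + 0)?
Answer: 25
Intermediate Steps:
A = 2 (A = 2 + 0 = 2)
F(y) = 2*y (F(y) = 2*(y + 0) = 2*y)
T(-5, F((4 - 2)*(2 + 2)))**2 = (-5)**2 = 25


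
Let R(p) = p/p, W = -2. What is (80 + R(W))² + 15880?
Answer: 22441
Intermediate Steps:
R(p) = 1
(80 + R(W))² + 15880 = (80 + 1)² + 15880 = 81² + 15880 = 6561 + 15880 = 22441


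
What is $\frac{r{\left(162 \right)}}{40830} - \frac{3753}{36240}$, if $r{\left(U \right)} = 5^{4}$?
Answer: $- \frac{4352833}{49322640} \approx -0.088252$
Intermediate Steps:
$r{\left(U \right)} = 625$
$\frac{r{\left(162 \right)}}{40830} - \frac{3753}{36240} = \frac{625}{40830} - \frac{3753}{36240} = 625 \cdot \frac{1}{40830} - \frac{1251}{12080} = \frac{125}{8166} - \frac{1251}{12080} = - \frac{4352833}{49322640}$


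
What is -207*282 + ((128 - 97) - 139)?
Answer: -58482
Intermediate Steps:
-207*282 + ((128 - 97) - 139) = -58374 + (31 - 139) = -58374 - 108 = -58482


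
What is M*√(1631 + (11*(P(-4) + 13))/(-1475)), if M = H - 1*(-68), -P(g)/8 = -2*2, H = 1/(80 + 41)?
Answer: 8229*√141908570/35695 ≈ 2746.3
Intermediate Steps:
H = 1/121 ≈ 0.0082645
P(g) = 32 (P(g) = -(-16)*2 = -8*(-4) = 32)
M = 8229/121 (M = 1/121 - 1*(-68) = 1/121 + 68 = 8229/121 ≈ 68.008)
M*√(1631 + (11*(P(-4) + 13))/(-1475)) = 8229*√(1631 + (11*(32 + 13))/(-1475))/121 = 8229*√(1631 + (11*45)*(-1/1475))/121 = 8229*√(1631 + 495*(-1/1475))/121 = 8229*√(1631 - 99/295)/121 = 8229*√(481046/295)/121 = 8229*(√141908570/295)/121 = 8229*√141908570/35695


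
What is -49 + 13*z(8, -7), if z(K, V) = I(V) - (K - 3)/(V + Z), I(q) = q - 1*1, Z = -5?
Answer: -1771/12 ≈ -147.58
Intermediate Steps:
I(q) = -1 + q (I(q) = q - 1 = -1 + q)
z(K, V) = -1 + V - (-3 + K)/(-5 + V) (z(K, V) = (-1 + V) - (K - 3)/(V - 5) = (-1 + V) - (-3 + K)/(-5 + V) = -1 + V - (-3 + K)/(-5 + V))
-49 + 13*z(8, -7) = -49 + 13*((8 + (-7)² - 1*8 - 6*(-7))/(-5 - 7)) = -49 + 13*((8 + 49 - 8 + 42)/(-12)) = -49 + 13*(-1/12*91) = -49 + 13*(-91/12) = -49 - 1183/12 = -1771/12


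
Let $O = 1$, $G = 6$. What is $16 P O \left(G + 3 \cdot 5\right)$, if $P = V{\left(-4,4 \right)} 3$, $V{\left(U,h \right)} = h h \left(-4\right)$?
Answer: $-64512$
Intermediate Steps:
$V{\left(U,h \right)} = - 4 h^{2}$ ($V{\left(U,h \right)} = h^{2} \left(-4\right) = - 4 h^{2}$)
$P = -192$ ($P = - 4 \cdot 4^{2} \cdot 3 = \left(-4\right) 16 \cdot 3 = \left(-64\right) 3 = -192$)
$16 P O \left(G + 3 \cdot 5\right) = 16 \left(-192\right) 1 \left(6 + 3 \cdot 5\right) = \left(-3072\right) 1 \left(6 + 15\right) = \left(-3072\right) 21 = -64512$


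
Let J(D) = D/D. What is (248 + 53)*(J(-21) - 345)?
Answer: -103544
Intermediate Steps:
J(D) = 1
(248 + 53)*(J(-21) - 345) = (248 + 53)*(1 - 345) = 301*(-344) = -103544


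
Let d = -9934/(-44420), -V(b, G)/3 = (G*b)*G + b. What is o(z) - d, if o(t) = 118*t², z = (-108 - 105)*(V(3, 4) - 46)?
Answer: 4708644747834853/22210 ≈ 2.1201e+11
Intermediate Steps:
V(b, G) = -3*b - 3*b*G² (V(b, G) = -3*((G*b)*G + b) = -3*(b*G² + b) = -3*(b + b*G²) = -3*b - 3*b*G²)
d = 4967/22210 (d = -9934*(-1/44420) = 4967/22210 ≈ 0.22364)
z = 42387 (z = (-108 - 105)*(-3*3*(1 + 4²) - 46) = -213*(-3*3*(1 + 16) - 46) = -213*(-3*3*17 - 46) = -213*(-153 - 46) = -213*(-199) = 42387)
o(z) - d = 118*42387² - 1*4967/22210 = 118*1796657769 - 4967/22210 = 212005616742 - 4967/22210 = 4708644747834853/22210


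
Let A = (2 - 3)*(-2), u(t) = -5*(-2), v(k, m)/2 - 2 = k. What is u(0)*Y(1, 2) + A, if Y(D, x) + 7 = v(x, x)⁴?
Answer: 40892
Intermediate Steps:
v(k, m) = 4 + 2*k
Y(D, x) = -7 + (4 + 2*x)⁴
u(t) = 10
A = 2 (A = -1*(-2) = 2)
u(0)*Y(1, 2) + A = 10*(-7 + 16*(2 + 2)⁴) + 2 = 10*(-7 + 16*4⁴) + 2 = 10*(-7 + 16*256) + 2 = 10*(-7 + 4096) + 2 = 10*4089 + 2 = 40890 + 2 = 40892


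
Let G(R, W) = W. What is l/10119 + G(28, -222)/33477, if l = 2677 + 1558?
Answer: 46509559/112917921 ≈ 0.41189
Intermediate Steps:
l = 4235
l/10119 + G(28, -222)/33477 = 4235/10119 - 222/33477 = 4235*(1/10119) - 222*1/33477 = 4235/10119 - 74/11159 = 46509559/112917921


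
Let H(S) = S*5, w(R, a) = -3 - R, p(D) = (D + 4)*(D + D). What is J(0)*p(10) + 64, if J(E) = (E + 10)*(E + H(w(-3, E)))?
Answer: 64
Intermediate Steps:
p(D) = 2*D*(4 + D) (p(D) = (4 + D)*(2*D) = 2*D*(4 + D))
H(S) = 5*S
J(E) = E*(10 + E) (J(E) = (E + 10)*(E + 5*(-3 - 1*(-3))) = (10 + E)*(E + 5*(-3 + 3)) = (10 + E)*(E + 5*0) = (10 + E)*(E + 0) = (10 + E)*E = E*(10 + E))
J(0)*p(10) + 64 = (0*(10 + 0))*(2*10*(4 + 10)) + 64 = (0*10)*(2*10*14) + 64 = 0*280 + 64 = 0 + 64 = 64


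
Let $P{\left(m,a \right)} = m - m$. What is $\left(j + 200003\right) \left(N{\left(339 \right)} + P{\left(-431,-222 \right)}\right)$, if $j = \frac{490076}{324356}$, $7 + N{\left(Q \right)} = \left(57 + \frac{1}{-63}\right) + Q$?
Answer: $\frac{132480790250572}{1702869} \approx 7.7799 \cdot 10^{7}$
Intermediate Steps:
$N{\left(Q \right)} = \frac{3149}{63} + Q$ ($N{\left(Q \right)} = -7 + \left(\left(57 + \frac{1}{-63}\right) + Q\right) = -7 + \left(\left(57 - \frac{1}{63}\right) + Q\right) = -7 + \left(\frac{3590}{63} + Q\right) = \frac{3149}{63} + Q$)
$P{\left(m,a \right)} = 0$
$j = \frac{122519}{81089}$ ($j = 490076 \cdot \frac{1}{324356} = \frac{122519}{81089} \approx 1.5109$)
$\left(j + 200003\right) \left(N{\left(339 \right)} + P{\left(-431,-222 \right)}\right) = \left(\frac{122519}{81089} + 200003\right) \left(\left(\frac{3149}{63} + 339\right) + 0\right) = \frac{16218165786 \left(\frac{24506}{63} + 0\right)}{81089} = \frac{16218165786}{81089} \cdot \frac{24506}{63} = \frac{132480790250572}{1702869}$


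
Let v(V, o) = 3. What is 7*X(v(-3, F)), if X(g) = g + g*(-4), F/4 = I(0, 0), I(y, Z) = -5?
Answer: -63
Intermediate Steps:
F = -20 (F = 4*(-5) = -20)
X(g) = -3*g (X(g) = g - 4*g = -3*g)
7*X(v(-3, F)) = 7*(-3*3) = 7*(-9) = -63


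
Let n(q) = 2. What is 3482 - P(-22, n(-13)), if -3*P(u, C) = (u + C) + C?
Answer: 3476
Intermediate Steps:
P(u, C) = -2*C/3 - u/3 (P(u, C) = -((u + C) + C)/3 = -((C + u) + C)/3 = -(u + 2*C)/3 = -2*C/3 - u/3)
3482 - P(-22, n(-13)) = 3482 - (-⅔*2 - ⅓*(-22)) = 3482 - (-4/3 + 22/3) = 3482 - 1*6 = 3482 - 6 = 3476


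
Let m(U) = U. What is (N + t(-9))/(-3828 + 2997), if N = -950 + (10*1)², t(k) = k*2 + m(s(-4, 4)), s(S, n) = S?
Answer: 872/831 ≈ 1.0493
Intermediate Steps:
t(k) = -4 + 2*k (t(k) = k*2 - 4 = 2*k - 4 = -4 + 2*k)
N = -850 (N = -950 + 10² = -950 + 100 = -850)
(N + t(-9))/(-3828 + 2997) = (-850 + (-4 + 2*(-9)))/(-3828 + 2997) = (-850 + (-4 - 18))/(-831) = (-850 - 22)*(-1/831) = -872*(-1/831) = 872/831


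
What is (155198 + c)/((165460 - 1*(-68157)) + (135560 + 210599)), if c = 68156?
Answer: 111677/289888 ≈ 0.38524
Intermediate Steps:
(155198 + c)/((165460 - 1*(-68157)) + (135560 + 210599)) = (155198 + 68156)/((165460 - 1*(-68157)) + (135560 + 210599)) = 223354/((165460 + 68157) + 346159) = 223354/(233617 + 346159) = 223354/579776 = 223354*(1/579776) = 111677/289888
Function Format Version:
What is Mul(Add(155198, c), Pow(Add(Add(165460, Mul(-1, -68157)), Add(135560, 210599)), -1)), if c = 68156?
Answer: Rational(111677, 289888) ≈ 0.38524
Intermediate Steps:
Mul(Add(155198, c), Pow(Add(Add(165460, Mul(-1, -68157)), Add(135560, 210599)), -1)) = Mul(Add(155198, 68156), Pow(Add(Add(165460, Mul(-1, -68157)), Add(135560, 210599)), -1)) = Mul(223354, Pow(Add(Add(165460, 68157), 346159), -1)) = Mul(223354, Pow(Add(233617, 346159), -1)) = Mul(223354, Pow(579776, -1)) = Mul(223354, Rational(1, 579776)) = Rational(111677, 289888)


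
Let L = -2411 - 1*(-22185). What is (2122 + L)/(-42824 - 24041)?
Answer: -21896/66865 ≈ -0.32747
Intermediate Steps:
L = 19774 (L = -2411 + 22185 = 19774)
(2122 + L)/(-42824 - 24041) = (2122 + 19774)/(-42824 - 24041) = 21896/(-66865) = 21896*(-1/66865) = -21896/66865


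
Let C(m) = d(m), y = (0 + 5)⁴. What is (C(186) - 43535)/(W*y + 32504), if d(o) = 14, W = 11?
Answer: -43521/39379 ≈ -1.1052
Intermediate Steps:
y = 625 (y = 5⁴ = 625)
C(m) = 14
(C(186) - 43535)/(W*y + 32504) = (14 - 43535)/(11*625 + 32504) = -43521/(6875 + 32504) = -43521/39379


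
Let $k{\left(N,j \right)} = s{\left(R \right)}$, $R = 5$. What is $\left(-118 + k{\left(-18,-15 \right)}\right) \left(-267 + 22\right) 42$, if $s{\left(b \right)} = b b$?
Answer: $956970$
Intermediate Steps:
$s{\left(b \right)} = b^{2}$
$k{\left(N,j \right)} = 25$ ($k{\left(N,j \right)} = 5^{2} = 25$)
$\left(-118 + k{\left(-18,-15 \right)}\right) \left(-267 + 22\right) 42 = \left(-118 + 25\right) \left(-267 + 22\right) 42 = \left(-93\right) \left(-245\right) 42 = 22785 \cdot 42 = 956970$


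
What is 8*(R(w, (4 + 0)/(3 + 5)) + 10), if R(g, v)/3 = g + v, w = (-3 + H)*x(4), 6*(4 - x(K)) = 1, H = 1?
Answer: -92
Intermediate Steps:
x(K) = 23/6 (x(K) = 4 - ⅙*1 = 4 - ⅙ = 23/6)
w = -23/3 (w = (-3 + 1)*(23/6) = -2*23/6 = -23/3 ≈ -7.6667)
R(g, v) = 3*g + 3*v (R(g, v) = 3*(g + v) = 3*g + 3*v)
8*(R(w, (4 + 0)/(3 + 5)) + 10) = 8*((3*(-23/3) + 3*((4 + 0)/(3 + 5))) + 10) = 8*((-23 + 3*(4/8)) + 10) = 8*((-23 + 3*(4*(⅛))) + 10) = 8*((-23 + 3*(½)) + 10) = 8*((-23 + 3/2) + 10) = 8*(-43/2 + 10) = 8*(-23/2) = -92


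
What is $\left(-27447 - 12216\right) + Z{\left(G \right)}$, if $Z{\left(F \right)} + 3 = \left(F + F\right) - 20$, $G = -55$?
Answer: $-39796$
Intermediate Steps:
$Z{\left(F \right)} = -23 + 2 F$ ($Z{\left(F \right)} = -3 + \left(\left(F + F\right) - 20\right) = -3 + \left(2 F - 20\right) = -3 + \left(-20 + 2 F\right) = -23 + 2 F$)
$\left(-27447 - 12216\right) + Z{\left(G \right)} = \left(-27447 - 12216\right) + \left(-23 + 2 \left(-55\right)\right) = -39663 - 133 = -39796$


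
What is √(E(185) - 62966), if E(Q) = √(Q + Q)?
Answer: √(-62966 + √370) ≈ 250.89*I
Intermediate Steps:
E(Q) = √2*√Q (E(Q) = √(2*Q) = √2*√Q)
√(E(185) - 62966) = √(√2*√185 - 62966) = √(√370 - 62966) = √(-62966 + √370)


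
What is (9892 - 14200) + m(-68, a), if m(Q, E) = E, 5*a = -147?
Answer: -21687/5 ≈ -4337.4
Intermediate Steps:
a = -147/5 (a = (⅕)*(-147) = -147/5 ≈ -29.400)
(9892 - 14200) + m(-68, a) = (9892 - 14200) - 147/5 = -4308 - 147/5 = -21687/5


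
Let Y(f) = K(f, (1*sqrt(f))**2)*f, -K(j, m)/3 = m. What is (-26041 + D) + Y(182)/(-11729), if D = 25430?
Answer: -7067047/11729 ≈ -602.53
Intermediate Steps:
K(j, m) = -3*m
Y(f) = -3*f**2 (Y(f) = (-3*f)*f = -3*f**2)
(-26041 + D) + Y(182)/(-11729) = (-26041 + 25430) - 3*182**2/(-11729) = -611 - 3*33124*(-1/11729) = -611 - 99372*(-1/11729) = -611 + 99372/11729 = -7067047/11729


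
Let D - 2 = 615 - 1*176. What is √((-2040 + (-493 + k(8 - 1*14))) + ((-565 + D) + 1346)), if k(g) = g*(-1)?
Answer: 3*I*√145 ≈ 36.125*I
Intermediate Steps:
D = 441 (D = 2 + (615 - 1*176) = 2 + (615 - 176) = 2 + 439 = 441)
k(g) = -g
√((-2040 + (-493 + k(8 - 1*14))) + ((-565 + D) + 1346)) = √((-2040 + (-493 - (8 - 1*14))) + ((-565 + 441) + 1346)) = √((-2040 + (-493 - (8 - 14))) + (-124 + 1346)) = √((-2040 + (-493 - 1*(-6))) + 1222) = √((-2040 + (-493 + 6)) + 1222) = √((-2040 - 487) + 1222) = √(-2527 + 1222) = √(-1305) = 3*I*√145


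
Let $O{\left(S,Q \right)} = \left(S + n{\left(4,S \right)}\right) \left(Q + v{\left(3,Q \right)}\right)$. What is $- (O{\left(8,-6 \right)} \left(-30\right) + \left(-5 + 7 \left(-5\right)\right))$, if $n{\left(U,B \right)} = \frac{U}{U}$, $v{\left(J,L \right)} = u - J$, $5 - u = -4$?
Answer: $40$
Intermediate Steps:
$u = 9$ ($u = 5 - -4 = 5 + 4 = 9$)
$v{\left(J,L \right)} = 9 - J$
$n{\left(U,B \right)} = 1$
$O{\left(S,Q \right)} = \left(1 + S\right) \left(6 + Q\right)$ ($O{\left(S,Q \right)} = \left(S + 1\right) \left(Q + \left(9 - 3\right)\right) = \left(1 + S\right) \left(Q + \left(9 - 3\right)\right) = \left(1 + S\right) \left(Q + 6\right) = \left(1 + S\right) \left(6 + Q\right)$)
$- (O{\left(8,-6 \right)} \left(-30\right) + \left(-5 + 7 \left(-5\right)\right)) = - (\left(6 - 6 + 6 \cdot 8 - 48\right) \left(-30\right) + \left(-5 + 7 \left(-5\right)\right)) = - (\left(6 - 6 + 48 - 48\right) \left(-30\right) - 40) = - (0 \left(-30\right) - 40) = - (0 - 40) = \left(-1\right) \left(-40\right) = 40$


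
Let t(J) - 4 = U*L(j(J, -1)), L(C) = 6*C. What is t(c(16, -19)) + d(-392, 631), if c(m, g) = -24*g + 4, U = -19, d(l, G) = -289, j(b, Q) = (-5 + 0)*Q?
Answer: -855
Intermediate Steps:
j(b, Q) = -5*Q
c(m, g) = 4 - 24*g
t(J) = -566 (t(J) = 4 - 114*(-5*(-1)) = 4 - 114*5 = 4 - 19*30 = 4 - 570 = -566)
t(c(16, -19)) + d(-392, 631) = -566 - 289 = -855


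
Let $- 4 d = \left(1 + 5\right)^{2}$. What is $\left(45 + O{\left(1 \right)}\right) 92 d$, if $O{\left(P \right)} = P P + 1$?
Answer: $-38916$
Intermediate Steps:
$d = -9$ ($d = - \frac{\left(1 + 5\right)^{2}}{4} = - \frac{6^{2}}{4} = \left(- \frac{1}{4}\right) 36 = -9$)
$O{\left(P \right)} = 1 + P^{2}$ ($O{\left(P \right)} = P^{2} + 1 = 1 + P^{2}$)
$\left(45 + O{\left(1 \right)}\right) 92 d = \left(45 + \left(1 + 1^{2}\right)\right) 92 \left(-9\right) = \left(45 + \left(1 + 1\right)\right) 92 \left(-9\right) = \left(45 + 2\right) 92 \left(-9\right) = 47 \cdot 92 \left(-9\right) = 4324 \left(-9\right) = -38916$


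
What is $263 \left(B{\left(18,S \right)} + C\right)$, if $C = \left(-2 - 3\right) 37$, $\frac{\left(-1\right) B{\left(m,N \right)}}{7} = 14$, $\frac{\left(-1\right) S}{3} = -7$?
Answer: $-74429$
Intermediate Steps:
$S = 21$ ($S = \left(-3\right) \left(-7\right) = 21$)
$B{\left(m,N \right)} = -98$ ($B{\left(m,N \right)} = \left(-7\right) 14 = -98$)
$C = -185$ ($C = \left(-2 - 3\right) 37 = \left(-5\right) 37 = -185$)
$263 \left(B{\left(18,S \right)} + C\right) = 263 \left(-98 - 185\right) = 263 \left(-283\right) = -74429$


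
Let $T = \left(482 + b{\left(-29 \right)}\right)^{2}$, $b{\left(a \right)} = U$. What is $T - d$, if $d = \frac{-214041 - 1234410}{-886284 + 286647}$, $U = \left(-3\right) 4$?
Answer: $\frac{44152788283}{199879} \approx 2.209 \cdot 10^{5}$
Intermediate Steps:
$U = -12$
$b{\left(a \right)} = -12$
$T = 220900$ ($T = \left(482 - 12\right)^{2} = 470^{2} = 220900$)
$d = \frac{482817}{199879}$ ($d = - \frac{1448451}{-599637} = \left(-1448451\right) \left(- \frac{1}{599637}\right) = \frac{482817}{199879} \approx 2.4155$)
$T - d = 220900 - \frac{482817}{199879} = \frac{44152788283}{199879}$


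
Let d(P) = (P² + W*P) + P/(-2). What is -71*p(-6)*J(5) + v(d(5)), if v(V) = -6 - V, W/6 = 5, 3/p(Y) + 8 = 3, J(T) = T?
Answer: 69/2 ≈ 34.500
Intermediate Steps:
p(Y) = -⅗ (p(Y) = 3/(-8 + 3) = 3/(-5) = 3*(-⅕) = -⅗)
W = 30 (W = 6*5 = 30)
d(P) = P² + 59*P/2 (d(P) = (P² + 30*P) + P/(-2) = (P² + 30*P) + P*(-½) = (P² + 30*P) - P/2 = P² + 59*P/2)
-71*p(-6)*J(5) + v(d(5)) = -(-213)*5/5 + (-6 - 5*(59 + 2*5)/2) = -71*(-3) + (-6 - 5*(59 + 10)/2) = 213 + (-6 - 5*69/2) = 213 + (-6 - 1*345/2) = 213 + (-6 - 345/2) = 213 - 357/2 = 69/2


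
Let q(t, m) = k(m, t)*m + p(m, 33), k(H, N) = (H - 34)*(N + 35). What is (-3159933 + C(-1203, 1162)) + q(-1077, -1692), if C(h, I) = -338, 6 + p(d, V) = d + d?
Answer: -3046212125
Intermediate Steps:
p(d, V) = -6 + 2*d (p(d, V) = -6 + (d + d) = -6 + 2*d)
k(H, N) = (-34 + H)*(35 + N)
q(t, m) = -6 + 2*m + m*(-1190 - 34*t + 35*m + m*t) (q(t, m) = (-1190 - 34*t + 35*m + m*t)*m + (-6 + 2*m) = m*(-1190 - 34*t + 35*m + m*t) + (-6 + 2*m) = -6 + 2*m + m*(-1190 - 34*t + 35*m + m*t))
(-3159933 + C(-1203, 1162)) + q(-1077, -1692) = (-3159933 - 338) + (-6 + 2*(-1692) - 1692*(-1190 - 34*(-1077) + 35*(-1692) - 1692*(-1077))) = -3160271 + (-6 - 3384 - 1692*(-1190 + 36618 - 59220 + 1822284)) = -3160271 + (-6 - 3384 - 1692*1798492) = -3160271 + (-6 - 3384 - 3043048464) = -3160271 - 3043051854 = -3046212125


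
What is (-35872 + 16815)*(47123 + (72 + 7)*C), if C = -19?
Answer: -869418454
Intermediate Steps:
(-35872 + 16815)*(47123 + (72 + 7)*C) = (-35872 + 16815)*(47123 + (72 + 7)*(-19)) = -19057*(47123 + 79*(-19)) = -19057*(47123 - 1501) = -19057*45622 = -869418454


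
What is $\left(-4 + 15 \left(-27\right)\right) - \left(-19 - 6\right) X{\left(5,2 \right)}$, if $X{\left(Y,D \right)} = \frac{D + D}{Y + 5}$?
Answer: $-399$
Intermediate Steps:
$X{\left(Y,D \right)} = \frac{2 D}{5 + Y}$
$\left(-4 + 15 \left(-27\right)\right) - \left(-19 - 6\right) X{\left(5,2 \right)} = \left(-4 + 15 \left(-27\right)\right) - \left(-19 - 6\right) 2 \cdot 2 \frac{1}{5 + 5} = \left(-4 - 405\right) - - 25 \cdot 2 \cdot 2 \cdot \frac{1}{10} = -409 - - 25 \cdot 2 \cdot 2 \cdot \frac{1}{10} = -409 - \left(-25\right) \frac{2}{5} = -409 - -10 = -409 + 10 = -399$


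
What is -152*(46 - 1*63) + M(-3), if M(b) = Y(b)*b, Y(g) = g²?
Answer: 2557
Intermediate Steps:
M(b) = b³ (M(b) = b²*b = b³)
-152*(46 - 1*63) + M(-3) = -152*(46 - 1*63) + (-3)³ = -152*(46 - 63) - 27 = -152*(-17) - 27 = 2584 - 27 = 2557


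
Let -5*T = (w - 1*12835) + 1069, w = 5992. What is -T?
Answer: -5774/5 ≈ -1154.8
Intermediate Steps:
T = 5774/5 (T = -((5992 - 1*12835) + 1069)/5 = -((5992 - 12835) + 1069)/5 = -(-6843 + 1069)/5 = -1/5*(-5774) = 5774/5 ≈ 1154.8)
-T = -1*5774/5 = -5774/5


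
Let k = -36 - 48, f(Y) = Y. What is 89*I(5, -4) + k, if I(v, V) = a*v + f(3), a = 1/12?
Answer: 2641/12 ≈ 220.08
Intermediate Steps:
k = -84
a = 1/12 ≈ 0.083333
I(v, V) = 3 + v/12 (I(v, V) = v/12 + 3 = 3 + v/12)
89*I(5, -4) + k = 89*(3 + (1/12)*5) - 84 = 89*(3 + 5/12) - 84 = 89*(41/12) - 84 = 3649/12 - 84 = 2641/12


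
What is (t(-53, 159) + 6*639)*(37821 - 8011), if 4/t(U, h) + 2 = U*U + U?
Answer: 157379510200/1377 ≈ 1.1429e+8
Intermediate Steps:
t(U, h) = 4/(-2 + U + U**2) (t(U, h) = 4/(-2 + (U*U + U)) = 4/(-2 + (U**2 + U)) = 4/(-2 + (U + U**2)) = 4/(-2 + U + U**2))
(t(-53, 159) + 6*639)*(37821 - 8011) = (4/(-2 - 53 + (-53)**2) + 6*639)*(37821 - 8011) = (4/(-2 - 53 + 2809) + 3834)*29810 = (4/2754 + 3834)*29810 = (4*(1/2754) + 3834)*29810 = (2/1377 + 3834)*29810 = (5279420/1377)*29810 = 157379510200/1377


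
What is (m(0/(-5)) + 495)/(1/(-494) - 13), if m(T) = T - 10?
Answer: -239590/6423 ≈ -37.302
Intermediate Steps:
m(T) = -10 + T
(m(0/(-5)) + 495)/(1/(-494) - 13) = ((-10 + 0/(-5)) + 495)/(1/(-494) - 13) = ((-10 + 0*(-⅕)) + 495)/(-1/494 - 13) = ((-10 + 0) + 495)/(-6423/494) = (-10 + 495)*(-494/6423) = 485*(-494/6423) = -239590/6423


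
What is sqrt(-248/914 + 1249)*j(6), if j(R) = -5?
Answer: -5*sqrt(260795733)/457 ≈ -176.69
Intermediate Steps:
sqrt(-248/914 + 1249)*j(6) = sqrt(-248/914 + 1249)*(-5) = sqrt(-248*1/914 + 1249)*(-5) = sqrt(-124/457 + 1249)*(-5) = sqrt(570669/457)*(-5) = (sqrt(260795733)/457)*(-5) = -5*sqrt(260795733)/457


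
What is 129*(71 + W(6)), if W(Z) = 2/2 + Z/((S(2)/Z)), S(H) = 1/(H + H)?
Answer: 27864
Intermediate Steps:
S(H) = 1/(2*H)
W(Z) = 1 + 4*Z² (W(Z) = 2/2 + Z/((((½)/2)/Z)) = 2*(½) + Z/((((½)*(½))/Z)) = 1 + Z/((1/(4*Z))) = 1 + Z*(4*Z) = 1 + 4*Z²)
129*(71 + W(6)) = 129*(71 + (1 + 4*6²)) = 129*(71 + (1 + 4*36)) = 129*(71 + (1 + 144)) = 129*(71 + 145) = 129*216 = 27864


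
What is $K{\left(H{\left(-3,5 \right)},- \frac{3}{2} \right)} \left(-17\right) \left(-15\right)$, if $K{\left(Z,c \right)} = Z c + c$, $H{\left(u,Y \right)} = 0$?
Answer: $- \frac{765}{2} \approx -382.5$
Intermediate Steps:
$K{\left(Z,c \right)} = c + Z c$
$K{\left(H{\left(-3,5 \right)},- \frac{3}{2} \right)} \left(-17\right) \left(-15\right) = - \frac{3}{2} \left(1 + 0\right) \left(-17\right) \left(-15\right) = \left(-3\right) \frac{1}{2} \cdot 1 \left(-17\right) \left(-15\right) = \left(- \frac{3}{2}\right) 1 \left(-17\right) \left(-15\right) = \left(- \frac{3}{2}\right) \left(-17\right) \left(-15\right) = \frac{51}{2} \left(-15\right) = - \frac{765}{2}$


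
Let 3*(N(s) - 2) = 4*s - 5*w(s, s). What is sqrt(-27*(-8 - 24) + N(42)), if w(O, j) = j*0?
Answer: sqrt(922) ≈ 30.364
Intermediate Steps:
w(O, j) = 0
N(s) = 2 + 4*s/3 (N(s) = 2 + (4*s - 5*0)/3 = 2 + (4*s + 0)/3 = 2 + (4*s)/3 = 2 + 4*s/3)
sqrt(-27*(-8 - 24) + N(42)) = sqrt(-27*(-8 - 24) + (2 + (4/3)*42)) = sqrt(-27*(-32) + (2 + 56)) = sqrt(864 + 58) = sqrt(922)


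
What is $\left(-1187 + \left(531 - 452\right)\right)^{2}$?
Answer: $1227664$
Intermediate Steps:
$\left(-1187 + \left(531 - 452\right)\right)^{2} = \left(-1187 + 79\right)^{2} = \left(-1108\right)^{2} = 1227664$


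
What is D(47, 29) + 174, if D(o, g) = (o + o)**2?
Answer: 9010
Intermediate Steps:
D(o, g) = 4*o**2 (D(o, g) = (2*o)**2 = 4*o**2)
D(47, 29) + 174 = 4*47**2 + 174 = 4*2209 + 174 = 8836 + 174 = 9010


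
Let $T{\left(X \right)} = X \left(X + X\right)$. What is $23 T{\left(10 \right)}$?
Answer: $4600$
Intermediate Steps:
$T{\left(X \right)} = 2 X^{2}$ ($T{\left(X \right)} = X 2 X = 2 X^{2}$)
$23 T{\left(10 \right)} = 23 \cdot 2 \cdot 10^{2} = 23 \cdot 2 \cdot 100 = 23 \cdot 200 = 4600$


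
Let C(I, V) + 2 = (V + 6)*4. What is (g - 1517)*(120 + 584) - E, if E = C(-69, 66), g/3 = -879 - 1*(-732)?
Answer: -1378718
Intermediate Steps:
g = -441 (g = 3*(-879 - 1*(-732)) = 3*(-879 + 732) = 3*(-147) = -441)
C(I, V) = 22 + 4*V (C(I, V) = -2 + (V + 6)*4 = -2 + (6 + V)*4 = -2 + (24 + 4*V) = 22 + 4*V)
E = 286 (E = 22 + 4*66 = 22 + 264 = 286)
(g - 1517)*(120 + 584) - E = (-441 - 1517)*(120 + 584) - 1*286 = -1958*704 - 286 = -1378432 - 286 = -1378718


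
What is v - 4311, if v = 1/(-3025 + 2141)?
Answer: -3810925/884 ≈ -4311.0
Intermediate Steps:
v = -1/884 (v = 1/(-884) = -1/884 ≈ -0.0011312)
v - 4311 = -1/884 - 4311 = -3810925/884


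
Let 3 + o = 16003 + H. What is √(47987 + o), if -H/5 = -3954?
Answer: √83757 ≈ 289.41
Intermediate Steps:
H = 19770 (H = -5*(-3954) = 19770)
o = 35770 (o = -3 + (16003 + 19770) = -3 + 35773 = 35770)
√(47987 + o) = √(47987 + 35770) = √83757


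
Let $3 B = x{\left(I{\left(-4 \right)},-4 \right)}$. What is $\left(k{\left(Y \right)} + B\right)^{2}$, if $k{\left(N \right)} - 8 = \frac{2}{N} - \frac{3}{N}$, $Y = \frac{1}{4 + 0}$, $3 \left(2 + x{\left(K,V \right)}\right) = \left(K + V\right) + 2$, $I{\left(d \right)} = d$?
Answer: $\frac{64}{9} \approx 7.1111$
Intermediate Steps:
$x{\left(K,V \right)} = - \frac{4}{3} + \frac{K}{3} + \frac{V}{3}$ ($x{\left(K,V \right)} = -2 + \frac{\left(K + V\right) + 2}{3} = -2 + \frac{2 + K + V}{3} = -2 + \left(\frac{2}{3} + \frac{K}{3} + \frac{V}{3}\right) = - \frac{4}{3} + \frac{K}{3} + \frac{V}{3}$)
$B = - \frac{4}{3}$ ($B = \frac{- \frac{4}{3} + \frac{1}{3} \left(-4\right) + \frac{1}{3} \left(-4\right)}{3} = \frac{- \frac{4}{3} - \frac{4}{3} - \frac{4}{3}}{3} = \frac{1}{3} \left(-4\right) = - \frac{4}{3} \approx -1.3333$)
$Y = \frac{1}{4} \approx 0.25$
$k{\left(N \right)} = 8 - \frac{1}{N}$ ($k{\left(N \right)} = 8 + \left(\frac{2}{N} - \frac{3}{N}\right) = 8 - \frac{1}{N}$)
$\left(k{\left(Y \right)} + B\right)^{2} = \left(\left(8 - \frac{1}{\frac{1}{4}}\right) - \frac{4}{3}\right)^{2} = \left(\left(8 - 4\right) - \frac{4}{3}\right)^{2} = \left(4 - \frac{4}{3}\right)^{2} = \left(\frac{8}{3}\right)^{2} = \frac{64}{9}$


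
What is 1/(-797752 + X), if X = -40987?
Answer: -1/838739 ≈ -1.1923e-6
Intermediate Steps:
1/(-797752 + X) = 1/(-797752 - 40987) = 1/(-838739) = -1/838739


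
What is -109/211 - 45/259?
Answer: -37726/54649 ≈ -0.69033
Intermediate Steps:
-109/211 - 45/259 = -37726/54649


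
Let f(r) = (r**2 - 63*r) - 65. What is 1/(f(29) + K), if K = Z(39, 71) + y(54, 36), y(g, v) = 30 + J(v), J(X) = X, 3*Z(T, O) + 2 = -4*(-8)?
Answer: -1/975 ≈ -0.0010256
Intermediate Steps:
Z(T, O) = 10 (Z(T, O) = -2/3 + (-4*(-8))/3 = -2/3 + (1/3)*32 = -2/3 + 32/3 = 10)
y(g, v) = 30 + v
f(r) = -65 + r**2 - 63*r
K = 76 (K = 10 + (30 + 36) = 10 + 66 = 76)
1/(f(29) + K) = 1/((-65 + 29**2 - 63*29) + 76) = 1/((-65 + 841 - 1827) + 76) = 1/(-1051 + 76) = 1/(-975) = -1/975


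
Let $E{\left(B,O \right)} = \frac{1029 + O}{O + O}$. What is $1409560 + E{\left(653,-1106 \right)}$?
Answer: $\frac{445420971}{316} \approx 1.4096 \cdot 10^{6}$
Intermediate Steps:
$E{\left(B,O \right)} = \frac{1029 + O}{2 O}$
$1409560 + E{\left(653,-1106 \right)} = 1409560 + \frac{1029 - 1106}{2 \left(-1106\right)} = 1409560 + \frac{1}{2} \left(- \frac{1}{1106}\right) \left(-77\right) = 1409560 + \frac{11}{316} = \frac{445420971}{316}$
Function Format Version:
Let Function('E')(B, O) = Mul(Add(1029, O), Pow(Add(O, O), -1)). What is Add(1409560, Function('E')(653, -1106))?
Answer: Rational(445420971, 316) ≈ 1.4096e+6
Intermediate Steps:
Function('E')(B, O) = Mul(Rational(1, 2), Pow(O, -1), Add(1029, O)) (Function('E')(B, O) = Mul(Add(1029, O), Pow(Mul(2, O), -1)) = Mul(Add(1029, O), Mul(Rational(1, 2), Pow(O, -1))) = Mul(Rational(1, 2), Pow(O, -1), Add(1029, O)))
Add(1409560, Function('E')(653, -1106)) = Add(1409560, Mul(Rational(1, 2), Pow(-1106, -1), Add(1029, -1106))) = Add(1409560, Mul(Rational(1, 2), Rational(-1, 1106), -77)) = Add(1409560, Rational(11, 316)) = Rational(445420971, 316)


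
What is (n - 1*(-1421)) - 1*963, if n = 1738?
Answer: 2196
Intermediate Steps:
(n - 1*(-1421)) - 1*963 = (1738 - 1*(-1421)) - 1*963 = (1738 + 1421) - 963 = 3159 - 963 = 2196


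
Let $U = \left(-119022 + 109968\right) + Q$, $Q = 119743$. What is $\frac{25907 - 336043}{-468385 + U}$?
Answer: $\frac{38767}{44712} \approx 0.86704$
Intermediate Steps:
$U = 110689$ ($U = \left(-119022 + 109968\right) + 119743 = -9054 + 119743 = 110689$)
$\frac{25907 - 336043}{-468385 + U} = \frac{25907 - 336043}{-468385 + 110689} = - \frac{310136}{-357696} = \left(-310136\right) \left(- \frac{1}{357696}\right) = \frac{38767}{44712}$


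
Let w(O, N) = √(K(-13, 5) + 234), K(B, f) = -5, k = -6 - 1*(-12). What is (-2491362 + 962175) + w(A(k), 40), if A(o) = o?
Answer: -1529187 + √229 ≈ -1.5292e+6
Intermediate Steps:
k = 6 (k = -6 + 12 = 6)
w(O, N) = √229 (w(O, N) = √(-5 + 234) = √229)
(-2491362 + 962175) + w(A(k), 40) = (-2491362 + 962175) + √229 = -1529187 + √229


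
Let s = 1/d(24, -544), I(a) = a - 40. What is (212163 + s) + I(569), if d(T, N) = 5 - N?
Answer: 116767909/549 ≈ 2.1269e+5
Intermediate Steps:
I(a) = -40 + a
s = 1/549 (s = 1/(5 - 1*(-544)) = 1/(5 + 544) = 1/549 ≈ 0.0018215)
(212163 + s) + I(569) = (212163 + 1/549) + (-40 + 569) = 116477488/549 + 529 = 116767909/549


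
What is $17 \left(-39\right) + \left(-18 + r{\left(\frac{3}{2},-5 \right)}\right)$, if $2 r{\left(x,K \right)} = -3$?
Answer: $- \frac{1365}{2} \approx -682.5$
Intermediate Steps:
$r{\left(x,K \right)} = - \frac{3}{2}$ ($r{\left(x,K \right)} = \frac{1}{2} \left(-3\right) = - \frac{3}{2}$)
$17 \left(-39\right) + \left(-18 + r{\left(\frac{3}{2},-5 \right)}\right) = 17 \left(-39\right) - \frac{39}{2} = -663 - \frac{39}{2} = - \frac{1365}{2}$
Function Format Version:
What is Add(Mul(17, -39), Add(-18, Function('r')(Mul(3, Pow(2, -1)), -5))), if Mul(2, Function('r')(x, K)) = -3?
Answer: Rational(-1365, 2) ≈ -682.50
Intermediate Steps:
Function('r')(x, K) = Rational(-3, 2) (Function('r')(x, K) = Mul(Rational(1, 2), -3) = Rational(-3, 2))
Add(Mul(17, -39), Add(-18, Function('r')(Mul(3, Pow(2, -1)), -5))) = Add(Mul(17, -39), Add(-18, Rational(-3, 2))) = Add(-663, Rational(-39, 2)) = Rational(-1365, 2)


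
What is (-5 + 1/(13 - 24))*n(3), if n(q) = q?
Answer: -168/11 ≈ -15.273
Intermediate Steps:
(-5 + 1/(13 - 24))*n(3) = (-5 + 1/(13 - 24))*3 = (-5 + 1/(-11))*3 = (-5 - 1/11)*3 = -56/11*3 = -168/11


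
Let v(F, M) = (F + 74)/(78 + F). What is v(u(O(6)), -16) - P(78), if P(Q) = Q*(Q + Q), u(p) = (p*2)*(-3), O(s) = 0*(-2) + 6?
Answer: -255509/21 ≈ -12167.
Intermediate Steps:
O(s) = 6 (O(s) = 0 + 6 = 6)
u(p) = -6*p (u(p) = (2*p)*(-3) = -6*p)
P(Q) = 2*Q² (P(Q) = Q*(2*Q) = 2*Q²)
v(F, M) = (74 + F)/(78 + F)
v(u(O(6)), -16) - P(78) = (74 - 6*6)/(78 - 6*6) - 2*78² = (74 - 36)/(78 - 36) - 2*6084 = 38/42 - 1*12168 = (1/42)*38 - 12168 = 19/21 - 12168 = -255509/21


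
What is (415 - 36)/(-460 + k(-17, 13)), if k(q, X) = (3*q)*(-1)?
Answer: -379/409 ≈ -0.92665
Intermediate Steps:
k(q, X) = -3*q
(415 - 36)/(-460 + k(-17, 13)) = (415 - 36)/(-460 - 3*(-17)) = 379/(-460 + 51) = 379/(-409) = 379*(-1/409) = -379/409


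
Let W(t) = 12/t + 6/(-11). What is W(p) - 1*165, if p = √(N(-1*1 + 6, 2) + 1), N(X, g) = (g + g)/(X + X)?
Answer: -1821/11 + 12*√35/7 ≈ -155.40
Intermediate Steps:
N(X, g) = g/X (N(X, g) = (2*g)/((2*X)) = (2*g)*(1/(2*X)) = g/X)
p = √35/5 (p = √(2/(-1*1 + 6) + 1) = √(2/(-1 + 6) + 1) = √(2/5 + 1) = √(2*(⅕) + 1) = √(⅖ + 1) = √(7/5) = √35/5 ≈ 1.1832)
W(t) = -6/11 + 12/t (W(t) = 12/t + 6*(-1/11) = 12/t - 6/11 = -6/11 + 12/t)
W(p) - 1*165 = (-6/11 + 12/((√35/5))) - 1*165 = (-6/11 + 12*(√35/7)) - 165 = (-6/11 + 12*√35/7) - 165 = -1821/11 + 12*√35/7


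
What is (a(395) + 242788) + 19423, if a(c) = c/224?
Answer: 58735659/224 ≈ 2.6221e+5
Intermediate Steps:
a(c) = c/224 (a(c) = c*(1/224) = c/224)
(a(395) + 242788) + 19423 = ((1/224)*395 + 242788) + 19423 = (395/224 + 242788) + 19423 = 54384907/224 + 19423 = 58735659/224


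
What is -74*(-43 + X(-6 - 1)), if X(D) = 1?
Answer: 3108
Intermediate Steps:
-74*(-43 + X(-6 - 1)) = -74*(-43 + 1) = -74*(-42) = 3108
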